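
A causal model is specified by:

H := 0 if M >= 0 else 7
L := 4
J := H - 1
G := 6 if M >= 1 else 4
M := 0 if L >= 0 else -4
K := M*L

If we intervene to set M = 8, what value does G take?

do(M=8) replaces the equation M := 0 if L >= 0 else -4 with the constant M = 8.
G = 6 if M >= 1 else 4  [with M=8]  = 6

6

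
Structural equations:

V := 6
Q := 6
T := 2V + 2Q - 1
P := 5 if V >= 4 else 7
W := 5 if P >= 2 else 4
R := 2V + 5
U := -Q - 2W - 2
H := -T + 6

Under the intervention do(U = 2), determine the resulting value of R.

Intervening sets U = 2 and removes its equation (U := -Q - 2W - 2).
Since R is not a descendant of the intervened variable, it is unaffected.
R = 2V + 5  [with V=6]  = 17

17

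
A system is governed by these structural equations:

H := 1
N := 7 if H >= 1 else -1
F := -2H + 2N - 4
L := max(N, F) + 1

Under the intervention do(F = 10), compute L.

11

The intervention breaks the incoming arrows to F: F := -2H + 2N - 4 no longer applies, and F = 10.
N = 7 if H >= 1 else -1  [with H=1]  = 7
L = max(N, F) + 1  [with N=7, F=10]  = 11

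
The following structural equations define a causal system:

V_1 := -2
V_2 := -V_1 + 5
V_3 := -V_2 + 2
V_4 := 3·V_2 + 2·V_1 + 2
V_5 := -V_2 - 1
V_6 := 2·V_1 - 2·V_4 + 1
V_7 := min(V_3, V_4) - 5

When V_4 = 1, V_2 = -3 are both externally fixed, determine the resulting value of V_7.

Under do(V_4 = 1, V_2 = -3), each intervened variable's structural equation is replaced by its fixed value.
V_3 = -V_2 + 2  [with V_2=-3]  = 5
V_7 = min(V_3, V_4) - 5  [with V_3=5, V_4=1]  = -4

-4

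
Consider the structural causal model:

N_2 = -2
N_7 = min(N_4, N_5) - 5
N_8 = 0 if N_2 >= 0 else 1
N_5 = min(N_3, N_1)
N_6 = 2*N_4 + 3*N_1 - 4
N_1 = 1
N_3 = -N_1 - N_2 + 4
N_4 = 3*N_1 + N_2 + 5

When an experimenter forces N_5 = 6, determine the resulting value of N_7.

Under do(N_5=6), the mechanism N_5 = min(N_3, N_1) is discarded; N_5 is fixed at 6.
N_4 = 3*N_1 + N_2 + 5  [with N_1=1, N_2=-2]  = 6
N_7 = min(N_4, N_5) - 5  [with N_4=6, N_5=6]  = 1

1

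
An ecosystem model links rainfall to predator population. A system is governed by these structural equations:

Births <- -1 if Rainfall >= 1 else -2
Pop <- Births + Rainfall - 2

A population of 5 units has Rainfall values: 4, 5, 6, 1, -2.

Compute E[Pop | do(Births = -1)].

Every unit gets Births=-1 under the intervention. Pop values become 1, 2, 3, -2, -5; E[Pop|do(Births=-1)] = -0.2.

-0.2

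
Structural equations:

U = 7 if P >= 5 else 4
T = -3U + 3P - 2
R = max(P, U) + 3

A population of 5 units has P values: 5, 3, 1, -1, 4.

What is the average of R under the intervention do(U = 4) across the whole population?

7.2

do(U=4) breaks U's dependence on P. With U=4 fixed, R across the units is 8, 7, 7, 7, 7, mean 7.2.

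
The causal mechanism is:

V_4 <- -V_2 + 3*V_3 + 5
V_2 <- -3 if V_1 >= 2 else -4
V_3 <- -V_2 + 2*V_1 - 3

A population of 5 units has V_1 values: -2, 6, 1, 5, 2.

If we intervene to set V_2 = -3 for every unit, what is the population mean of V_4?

Under do(V_2=-3), V_2's equation is replaced by V_2=-3 for every unit. Per-unit V_4: -4, 44, 14, 38, 20. Mean = 22.4.

22.4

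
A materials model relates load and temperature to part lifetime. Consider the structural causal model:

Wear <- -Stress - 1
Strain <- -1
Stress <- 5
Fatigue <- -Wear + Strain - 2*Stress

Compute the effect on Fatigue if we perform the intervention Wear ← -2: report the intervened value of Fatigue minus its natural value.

The intervention breaks the incoming arrows to Wear: Wear <- -Stress - 1 no longer applies, and Wear = -2.
Fatigue = -Wear + Strain - 2*Stress  [with Wear=-2, Strain=-1, Stress=5]  = -9
Without intervention: Wear = -Stress - 1  [with Stress=5]  = -6; Fatigue = -Wear + Strain - 2*Stress  [with Wear=-6, Strain=-1, Stress=5]  = -5.
Change = -9 − (-5) = -4.

-4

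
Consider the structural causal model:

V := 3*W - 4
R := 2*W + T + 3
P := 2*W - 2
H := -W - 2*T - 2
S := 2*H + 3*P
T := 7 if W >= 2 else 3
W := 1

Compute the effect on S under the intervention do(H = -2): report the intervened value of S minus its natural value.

14

The intervention breaks the incoming arrows to H: H := -W - 2*T - 2 no longer applies, and H = -2.
P = 2*W - 2  [with W=1]  = 0
S = 2*H + 3*P  [with H=-2, P=0]  = -4
Without intervention: T = 7 if W >= 2 else 3  [with W=1]  = 3; H = -W - 2*T - 2  [with W=1, T=3]  = -9; P = 2*W - 2  [with W=1]  = 0; S = 2*H + 3*P  [with H=-9, P=0]  = -18.
Change = -4 − (-18) = 14.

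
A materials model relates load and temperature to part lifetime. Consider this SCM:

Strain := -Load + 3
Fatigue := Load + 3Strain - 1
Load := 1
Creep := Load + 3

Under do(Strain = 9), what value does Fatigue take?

27

Under do(Strain=9), the mechanism Strain := -Load + 3 is discarded; Strain is fixed at 9.
Fatigue = Load + 3Strain - 1  [with Load=1, Strain=9]  = 27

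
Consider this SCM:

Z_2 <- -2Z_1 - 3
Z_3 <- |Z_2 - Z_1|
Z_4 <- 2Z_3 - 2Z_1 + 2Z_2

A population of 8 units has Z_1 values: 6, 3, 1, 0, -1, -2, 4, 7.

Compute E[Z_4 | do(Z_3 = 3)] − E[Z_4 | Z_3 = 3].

Every unit gets Z_3=3 under the intervention. Z_4 values become -36, -18, -6, 0, 6, 12, -24, -42; E[Z_4|do(Z_3=3)] = -13.5.
Conditioning on Z_3=3 selects the 2 unit(s) with Z_1 ∈ {0, -2}. Their Z_4 values: 0, 12. Mean = 6.
Difference = -13.5 − 6 = -19.5.

-19.5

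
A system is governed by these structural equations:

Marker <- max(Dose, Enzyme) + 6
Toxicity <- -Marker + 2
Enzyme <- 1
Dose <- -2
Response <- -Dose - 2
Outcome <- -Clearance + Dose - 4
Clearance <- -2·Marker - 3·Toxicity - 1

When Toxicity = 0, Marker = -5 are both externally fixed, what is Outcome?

The joint intervention fixes Toxicity = 0, Marker = -5, removing each variable's own equation.
Clearance = -2·Marker - 3·Toxicity - 1  [with Marker=-5, Toxicity=0]  = 9
Outcome = -Clearance + Dose - 4  [with Clearance=9, Dose=-2]  = -15

-15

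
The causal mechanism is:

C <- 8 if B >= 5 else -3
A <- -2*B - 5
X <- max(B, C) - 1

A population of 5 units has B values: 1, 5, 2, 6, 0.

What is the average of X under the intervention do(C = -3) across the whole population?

1.8

The intervention sets C=-3 in all 5 units regardless of B. Recomputing X per unit gives 0, 4, 1, 5, -1; average 1.8.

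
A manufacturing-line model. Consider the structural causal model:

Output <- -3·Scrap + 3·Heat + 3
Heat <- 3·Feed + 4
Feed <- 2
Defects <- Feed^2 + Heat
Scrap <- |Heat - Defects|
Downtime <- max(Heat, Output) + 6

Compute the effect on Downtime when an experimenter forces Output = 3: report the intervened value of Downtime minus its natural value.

-11

The intervention breaks the incoming arrows to Output: Output <- -3·Scrap + 3·Heat + 3 no longer applies, and Output = 3.
Heat = 3·Feed + 4  [with Feed=2]  = 10
Downtime = max(Heat, Output) + 6  [with Heat=10, Output=3]  = 16
Without intervention: Heat = 3·Feed + 4  [with Feed=2]  = 10; Defects = Feed^2 + Heat  [with Feed=2, Heat=10]  = 14; Scrap = |Heat - Defects|  [with Heat=10, Defects=14]  = 4; Output = -3·Scrap + 3·Heat + 3  [with Scrap=4, Heat=10]  = 21; Downtime = max(Heat, Output) + 6  [with Heat=10, Output=21]  = 27.
Change = 16 − 27 = -11.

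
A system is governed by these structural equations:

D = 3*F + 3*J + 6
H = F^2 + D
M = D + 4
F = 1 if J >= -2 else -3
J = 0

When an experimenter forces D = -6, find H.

-5

do(D=-6) replaces the equation D = 3*F + 3*J + 6 with the constant D = -6.
F = 1 if J >= -2 else -3  [with J=0]  = 1
H = F^2 + D  [with F=1, D=-6]  = -5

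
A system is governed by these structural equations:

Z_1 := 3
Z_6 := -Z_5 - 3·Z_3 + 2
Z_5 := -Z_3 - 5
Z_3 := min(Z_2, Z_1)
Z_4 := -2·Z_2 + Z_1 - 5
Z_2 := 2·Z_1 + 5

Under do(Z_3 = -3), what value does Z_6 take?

13

The intervention breaks the incoming arrows to Z_3: Z_3 := min(Z_2, Z_1) no longer applies, and Z_3 = -3.
Z_5 = -Z_3 - 5  [with Z_3=-3]  = -2
Z_6 = -Z_5 - 3·Z_3 + 2  [with Z_5=-2, Z_3=-3]  = 13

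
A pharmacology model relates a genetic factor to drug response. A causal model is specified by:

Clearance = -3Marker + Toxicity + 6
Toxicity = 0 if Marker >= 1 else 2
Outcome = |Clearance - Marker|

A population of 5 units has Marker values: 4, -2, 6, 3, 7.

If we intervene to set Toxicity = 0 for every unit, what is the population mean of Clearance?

-4.8

Under do(Toxicity=0), Toxicity's equation is replaced by Toxicity=0 for every unit. Per-unit Clearance: -6, 12, -12, -3, -15. Mean = -4.8.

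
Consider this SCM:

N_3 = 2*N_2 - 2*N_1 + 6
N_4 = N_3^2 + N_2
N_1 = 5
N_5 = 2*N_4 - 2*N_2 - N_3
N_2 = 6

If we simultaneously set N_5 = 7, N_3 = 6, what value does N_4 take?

Under do(N_5 = 7, N_3 = 6), each intervened variable's structural equation is replaced by its fixed value.
N_4 = N_3^2 + N_2  [with N_3=6, N_2=6]  = 42

42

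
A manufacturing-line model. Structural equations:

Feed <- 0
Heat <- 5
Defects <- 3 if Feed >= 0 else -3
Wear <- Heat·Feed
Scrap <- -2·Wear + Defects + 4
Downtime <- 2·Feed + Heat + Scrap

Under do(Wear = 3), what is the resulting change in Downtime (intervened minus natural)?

-6

The intervention breaks the incoming arrows to Wear: Wear <- Heat·Feed no longer applies, and Wear = 3.
Defects = 3 if Feed >= 0 else -3  [with Feed=0]  = 3
Scrap = -2·Wear + Defects + 4  [with Wear=3, Defects=3]  = 1
Downtime = 2·Feed + Heat + Scrap  [with Feed=0, Heat=5, Scrap=1]  = 6
Without intervention: Wear = Heat·Feed  [with Heat=5, Feed=0]  = 0; Defects = 3 if Feed >= 0 else -3  [with Feed=0]  = 3; Scrap = -2·Wear + Defects + 4  [with Wear=0, Defects=3]  = 7; Downtime = 2·Feed + Heat + Scrap  [with Feed=0, Heat=5, Scrap=7]  = 12.
Change = 6 − 12 = -6.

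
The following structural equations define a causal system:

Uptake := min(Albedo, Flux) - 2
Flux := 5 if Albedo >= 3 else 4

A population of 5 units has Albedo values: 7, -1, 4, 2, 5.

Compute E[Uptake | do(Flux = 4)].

0.6

do(Flux=4) breaks Flux's dependence on Albedo. With Flux=4 fixed, Uptake across the units is 2, -3, 2, 0, 2, mean 0.6.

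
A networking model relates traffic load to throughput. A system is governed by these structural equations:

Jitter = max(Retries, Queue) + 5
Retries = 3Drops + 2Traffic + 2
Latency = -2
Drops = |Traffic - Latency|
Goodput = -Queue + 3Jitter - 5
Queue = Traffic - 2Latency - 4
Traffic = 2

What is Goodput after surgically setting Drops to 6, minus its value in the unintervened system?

18

The intervention breaks the incoming arrows to Drops: Drops = |Traffic - Latency| no longer applies, and Drops = 6.
Queue = Traffic - 2Latency - 4  [with Traffic=2, Latency=-2]  = 2
Retries = 3Drops + 2Traffic + 2  [with Drops=6, Traffic=2]  = 24
Jitter = max(Retries, Queue) + 5  [with Retries=24, Queue=2]  = 29
Goodput = -Queue + 3Jitter - 5  [with Queue=2, Jitter=29]  = 80
Without intervention: Queue = Traffic - 2Latency - 4  [with Traffic=2, Latency=-2]  = 2; Drops = |Traffic - Latency|  [with Traffic=2, Latency=-2]  = 4; Retries = 3Drops + 2Traffic + 2  [with Drops=4, Traffic=2]  = 18; Jitter = max(Retries, Queue) + 5  [with Retries=18, Queue=2]  = 23; Goodput = -Queue + 3Jitter - 5  [with Queue=2, Jitter=23]  = 62.
Change = 80 − 62 = 18.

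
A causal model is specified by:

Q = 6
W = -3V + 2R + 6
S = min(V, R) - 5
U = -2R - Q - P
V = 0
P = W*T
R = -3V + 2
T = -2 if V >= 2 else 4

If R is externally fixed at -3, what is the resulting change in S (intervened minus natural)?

The intervention breaks the incoming arrows to R: R = -3V + 2 no longer applies, and R = -3.
S = min(V, R) - 5  [with V=0, R=-3]  = -8
Without intervention: R = -3V + 2  [with V=0]  = 2; S = min(V, R) - 5  [with V=0, R=2]  = -5.
Change = -8 − (-5) = -3.

-3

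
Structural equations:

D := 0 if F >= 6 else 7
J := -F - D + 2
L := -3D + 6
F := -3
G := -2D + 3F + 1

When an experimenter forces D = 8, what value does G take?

-24

Under do(D=8), the mechanism D := 0 if F >= 6 else 7 is discarded; D is fixed at 8.
G = -2D + 3F + 1  [with D=8, F=-3]  = -24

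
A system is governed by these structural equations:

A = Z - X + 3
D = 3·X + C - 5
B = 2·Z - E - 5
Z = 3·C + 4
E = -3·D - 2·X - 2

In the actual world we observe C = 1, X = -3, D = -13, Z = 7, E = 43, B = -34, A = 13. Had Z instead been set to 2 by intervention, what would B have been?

-44

Under do(Z=2), the mechanism Z = 3·C + 4 is discarded; Z is fixed at 2.
D = 3·X + C - 5  [with X=-3, C=1]  = -13
E = -3·D - 2·X - 2  [with D=-13, X=-3]  = 43
B = 2·Z - E - 5  [with Z=2, E=43]  = -44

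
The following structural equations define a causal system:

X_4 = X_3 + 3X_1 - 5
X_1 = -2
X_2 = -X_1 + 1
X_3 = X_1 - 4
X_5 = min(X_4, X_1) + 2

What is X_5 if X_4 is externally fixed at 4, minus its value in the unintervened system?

Intervening sets X_4 = 4 and removes its equation (X_4 = X_3 + 3X_1 - 5).
X_5 = min(X_4, X_1) + 2  [with X_4=4, X_1=-2]  = 0
Without intervention: X_3 = X_1 - 4  [with X_1=-2]  = -6; X_4 = X_3 + 3X_1 - 5  [with X_3=-6, X_1=-2]  = -17; X_5 = min(X_4, X_1) + 2  [with X_4=-17, X_1=-2]  = -15.
Change = 0 − (-15) = 15.

15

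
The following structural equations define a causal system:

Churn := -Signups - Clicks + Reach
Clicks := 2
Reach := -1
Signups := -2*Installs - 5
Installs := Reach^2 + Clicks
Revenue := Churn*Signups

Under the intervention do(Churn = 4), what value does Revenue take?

The intervention breaks the incoming arrows to Churn: Churn := -Signups - Clicks + Reach no longer applies, and Churn = 4.
Installs = Reach^2 + Clicks  [with Reach=-1, Clicks=2]  = 3
Signups = -2*Installs - 5  [with Installs=3]  = -11
Revenue = Churn*Signups  [with Churn=4, Signups=-11]  = -44

-44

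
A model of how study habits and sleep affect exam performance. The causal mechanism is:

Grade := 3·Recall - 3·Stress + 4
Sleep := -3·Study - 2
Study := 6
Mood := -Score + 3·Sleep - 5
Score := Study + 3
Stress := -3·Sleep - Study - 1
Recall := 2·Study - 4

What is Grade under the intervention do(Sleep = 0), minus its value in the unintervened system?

Under do(Sleep=0), the mechanism Sleep := -3·Study - 2 is discarded; Sleep is fixed at 0.
Stress = -3·Sleep - Study - 1  [with Sleep=0, Study=6]  = -7
Recall = 2·Study - 4  [with Study=6]  = 8
Grade = 3·Recall - 3·Stress + 4  [with Recall=8, Stress=-7]  = 49
Without intervention: Sleep = -3·Study - 2  [with Study=6]  = -20; Stress = -3·Sleep - Study - 1  [with Sleep=-20, Study=6]  = 53; Recall = 2·Study - 4  [with Study=6]  = 8; Grade = 3·Recall - 3·Stress + 4  [with Recall=8, Stress=53]  = -131.
Change = 49 − (-131) = 180.

180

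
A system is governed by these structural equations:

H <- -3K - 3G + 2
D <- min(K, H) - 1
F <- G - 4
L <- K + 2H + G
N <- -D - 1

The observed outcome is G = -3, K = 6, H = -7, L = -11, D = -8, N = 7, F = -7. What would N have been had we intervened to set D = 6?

-7

The intervention breaks the incoming arrows to D: D <- min(K, H) - 1 no longer applies, and D = 6.
N = -D - 1  [with D=6]  = -7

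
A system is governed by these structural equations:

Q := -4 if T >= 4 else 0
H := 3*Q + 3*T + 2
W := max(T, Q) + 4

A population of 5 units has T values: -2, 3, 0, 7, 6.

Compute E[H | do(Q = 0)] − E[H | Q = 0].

Under do(Q=0), Q's equation is replaced by Q=0 for every unit. Per-unit H: -4, 11, 2, 23, 20. Mean = 10.4.
Conditioning on Q=0 selects the 3 unit(s) with T ∈ {-2, 3, 0}. Their H values: -4, 11, 2. Mean = 3.
Difference = 10.4 − 3 = 7.4.

7.4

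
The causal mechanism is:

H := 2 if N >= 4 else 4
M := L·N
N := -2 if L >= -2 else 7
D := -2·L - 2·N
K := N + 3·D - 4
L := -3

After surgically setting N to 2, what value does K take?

4

Under do(N=2), the mechanism N := -2 if L >= -2 else 7 is discarded; N is fixed at 2.
D = -2·L - 2·N  [with L=-3, N=2]  = 2
K = N + 3·D - 4  [with N=2, D=2]  = 4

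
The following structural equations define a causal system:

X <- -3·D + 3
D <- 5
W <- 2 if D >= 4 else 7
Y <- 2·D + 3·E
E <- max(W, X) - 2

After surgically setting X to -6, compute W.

The intervention breaks the incoming arrows to X: X <- -3·D + 3 no longer applies, and X = -6.
Since W is not a descendant of the intervened variable, it is unaffected.
W = 2 if D >= 4 else 7  [with D=5]  = 2

2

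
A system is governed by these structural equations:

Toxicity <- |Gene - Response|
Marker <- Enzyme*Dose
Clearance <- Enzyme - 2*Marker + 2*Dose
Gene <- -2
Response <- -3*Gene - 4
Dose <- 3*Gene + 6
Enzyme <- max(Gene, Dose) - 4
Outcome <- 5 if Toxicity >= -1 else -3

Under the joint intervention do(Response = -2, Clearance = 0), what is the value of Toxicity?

Under do(Response = -2, Clearance = 0), each intervened variable's structural equation is replaced by its fixed value.
Toxicity = |Gene - Response|  [with Gene=-2, Response=-2]  = 0

0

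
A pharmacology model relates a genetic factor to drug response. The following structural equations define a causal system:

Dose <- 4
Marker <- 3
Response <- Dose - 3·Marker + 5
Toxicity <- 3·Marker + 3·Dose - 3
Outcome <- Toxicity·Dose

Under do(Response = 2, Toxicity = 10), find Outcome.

Setting Response = 2, Toxicity = 10 by intervention discards those variables' equations.
Outcome = Toxicity·Dose  [with Toxicity=10, Dose=4]  = 40

40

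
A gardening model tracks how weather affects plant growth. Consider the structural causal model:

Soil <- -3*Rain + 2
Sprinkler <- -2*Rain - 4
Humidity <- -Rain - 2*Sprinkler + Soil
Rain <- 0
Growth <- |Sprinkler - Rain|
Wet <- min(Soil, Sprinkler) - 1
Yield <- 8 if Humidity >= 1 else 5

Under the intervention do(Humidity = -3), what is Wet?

do(Humidity=-3) replaces the equation Humidity <- -Rain - 2*Sprinkler + Soil with the constant Humidity = -3.
No directed path runs from Humidity to Wet, so Wet keeps its natural value.
Sprinkler = -2*Rain - 4  [with Rain=0]  = -4
Soil = -3*Rain + 2  [with Rain=0]  = 2
Wet = min(Soil, Sprinkler) - 1  [with Soil=2, Sprinkler=-4]  = -5

-5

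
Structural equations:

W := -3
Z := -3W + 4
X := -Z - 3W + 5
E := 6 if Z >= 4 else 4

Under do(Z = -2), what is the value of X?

The intervention breaks the incoming arrows to Z: Z := -3W + 4 no longer applies, and Z = -2.
X = -Z - 3W + 5  [with Z=-2, W=-3]  = 16

16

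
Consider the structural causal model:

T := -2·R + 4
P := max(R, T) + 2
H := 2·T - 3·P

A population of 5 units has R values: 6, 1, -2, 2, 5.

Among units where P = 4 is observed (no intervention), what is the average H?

Observing P=4 restricts to units where P's equation naturally yields 4: R ∈ {1, 2}. In that subpopulation H = -8, -12, mean -10.

-10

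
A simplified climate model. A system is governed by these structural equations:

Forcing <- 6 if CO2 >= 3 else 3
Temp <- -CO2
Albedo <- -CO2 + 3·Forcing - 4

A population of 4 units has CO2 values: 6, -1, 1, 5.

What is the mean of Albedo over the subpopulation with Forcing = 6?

Observing Forcing=6 restricts to units where Forcing's equation naturally yields 6: CO2 ∈ {6, 5}. In that subpopulation Albedo = 8, 9, mean 8.5.

8.5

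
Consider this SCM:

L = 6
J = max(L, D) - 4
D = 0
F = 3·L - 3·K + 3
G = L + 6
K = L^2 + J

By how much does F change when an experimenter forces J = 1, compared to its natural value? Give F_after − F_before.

do(J=1) replaces the equation J = max(L, D) - 4 with the constant J = 1.
K = L^2 + J  [with L=6, J=1]  = 37
F = 3·L - 3·K + 3  [with L=6, K=37]  = -90
Without intervention: J = max(L, D) - 4  [with L=6, D=0]  = 2; K = L^2 + J  [with L=6, J=2]  = 38; F = 3·L - 3·K + 3  [with L=6, K=38]  = -93.
Change = -90 − (-93) = 3.

3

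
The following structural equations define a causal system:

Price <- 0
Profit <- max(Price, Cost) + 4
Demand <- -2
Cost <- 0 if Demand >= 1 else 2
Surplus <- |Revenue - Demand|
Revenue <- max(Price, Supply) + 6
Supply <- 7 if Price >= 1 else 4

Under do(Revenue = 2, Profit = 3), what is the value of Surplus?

Under do(Revenue = 2, Profit = 3), each intervened variable's structural equation is replaced by its fixed value.
Surplus = |Revenue - Demand|  [with Revenue=2, Demand=-2]  = 4

4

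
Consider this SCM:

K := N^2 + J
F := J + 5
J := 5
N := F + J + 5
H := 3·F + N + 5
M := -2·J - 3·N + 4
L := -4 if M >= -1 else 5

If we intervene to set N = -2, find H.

The intervention breaks the incoming arrows to N: N := F + J + 5 no longer applies, and N = -2.
F = J + 5  [with J=5]  = 10
H = 3·F + N + 5  [with F=10, N=-2]  = 33

33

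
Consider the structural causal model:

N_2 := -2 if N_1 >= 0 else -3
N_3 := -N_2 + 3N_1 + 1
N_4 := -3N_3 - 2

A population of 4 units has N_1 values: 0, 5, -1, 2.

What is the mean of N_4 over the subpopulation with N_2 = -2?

-32

E[N_4|N_2=-2] averages over only the 3 units with N_2=-2 (N_1 = 0, 5, 2): N_4 = -11, -56, -29, mean -32.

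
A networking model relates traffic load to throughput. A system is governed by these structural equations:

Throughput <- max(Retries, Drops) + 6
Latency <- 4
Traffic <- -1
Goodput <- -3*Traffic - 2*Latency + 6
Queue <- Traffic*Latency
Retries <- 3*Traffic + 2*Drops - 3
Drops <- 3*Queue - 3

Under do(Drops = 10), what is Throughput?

Under do(Drops=10), the mechanism Drops <- 3*Queue - 3 is discarded; Drops is fixed at 10.
Retries = 3*Traffic + 2*Drops - 3  [with Traffic=-1, Drops=10]  = 14
Throughput = max(Retries, Drops) + 6  [with Retries=14, Drops=10]  = 20

20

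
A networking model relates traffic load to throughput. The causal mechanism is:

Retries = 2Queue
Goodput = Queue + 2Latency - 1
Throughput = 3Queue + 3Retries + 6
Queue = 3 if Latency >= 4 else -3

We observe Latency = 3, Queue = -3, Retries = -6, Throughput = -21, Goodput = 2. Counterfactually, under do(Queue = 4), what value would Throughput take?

Under do(Queue=4), the mechanism Queue = 3 if Latency >= 4 else -3 is discarded; Queue is fixed at 4.
Retries = 2Queue  [with Queue=4]  = 8
Throughput = 3Queue + 3Retries + 6  [with Queue=4, Retries=8]  = 42

42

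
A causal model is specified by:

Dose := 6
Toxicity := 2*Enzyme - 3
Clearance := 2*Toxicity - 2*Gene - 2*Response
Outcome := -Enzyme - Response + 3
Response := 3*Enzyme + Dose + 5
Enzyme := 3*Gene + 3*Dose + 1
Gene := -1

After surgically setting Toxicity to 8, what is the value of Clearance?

-100

The intervention breaks the incoming arrows to Toxicity: Toxicity := 2*Enzyme - 3 no longer applies, and Toxicity = 8.
Enzyme = 3*Gene + 3*Dose + 1  [with Gene=-1, Dose=6]  = 16
Response = 3*Enzyme + Dose + 5  [with Enzyme=16, Dose=6]  = 59
Clearance = 2*Toxicity - 2*Gene - 2*Response  [with Toxicity=8, Gene=-1, Response=59]  = -100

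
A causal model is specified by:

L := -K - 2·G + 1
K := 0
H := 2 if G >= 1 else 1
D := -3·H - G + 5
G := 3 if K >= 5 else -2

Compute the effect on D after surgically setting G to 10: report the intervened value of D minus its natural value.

do(G=10) replaces the equation G := 3 if K >= 5 else -2 with the constant G = 10.
H = 2 if G >= 1 else 1  [with G=10]  = 2
D = -3·H - G + 5  [with H=2, G=10]  = -11
Without intervention: G = 3 if K >= 5 else -2  [with K=0]  = -2; H = 2 if G >= 1 else 1  [with G=-2]  = 1; D = -3·H - G + 5  [with H=1, G=-2]  = 4.
Change = -11 − 4 = -15.

-15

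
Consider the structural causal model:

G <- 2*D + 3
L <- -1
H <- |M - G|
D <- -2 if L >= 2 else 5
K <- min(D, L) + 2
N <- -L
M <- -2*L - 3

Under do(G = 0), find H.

1

Intervening sets G = 0 and removes its equation (G <- 2*D + 3).
M = -2*L - 3  [with L=-1]  = -1
H = |M - G|  [with M=-1, G=0]  = 1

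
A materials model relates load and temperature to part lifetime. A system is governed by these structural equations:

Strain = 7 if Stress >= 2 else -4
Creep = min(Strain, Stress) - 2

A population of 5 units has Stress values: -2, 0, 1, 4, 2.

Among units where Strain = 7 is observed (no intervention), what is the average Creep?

1

Observing Strain=7 restricts to units where Strain's equation naturally yields 7: Stress ∈ {4, 2}. In that subpopulation Creep = 2, 0, mean 1.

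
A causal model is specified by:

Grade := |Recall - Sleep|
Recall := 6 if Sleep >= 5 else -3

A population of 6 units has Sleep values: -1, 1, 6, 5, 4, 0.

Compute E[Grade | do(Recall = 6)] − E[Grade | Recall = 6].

Every unit gets Recall=6 under the intervention. Grade values become 7, 5, 0, 1, 2, 6; E[Grade|do(Recall=6)] = 3.5.
Observing Recall=6 restricts to units where Recall's equation naturally yields 6: Sleep ∈ {6, 5}. In that subpopulation Grade = 0, 1, mean 0.5.
Difference = 3.5 − 0.5 = 3.

3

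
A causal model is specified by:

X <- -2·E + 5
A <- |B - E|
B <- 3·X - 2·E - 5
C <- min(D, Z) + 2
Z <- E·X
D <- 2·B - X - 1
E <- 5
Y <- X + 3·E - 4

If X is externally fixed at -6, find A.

Under do(X=-6), the mechanism X <- -2·E + 5 is discarded; X is fixed at -6.
B = 3·X - 2·E - 5  [with X=-6, E=5]  = -33
A = |B - E|  [with B=-33, E=5]  = 38

38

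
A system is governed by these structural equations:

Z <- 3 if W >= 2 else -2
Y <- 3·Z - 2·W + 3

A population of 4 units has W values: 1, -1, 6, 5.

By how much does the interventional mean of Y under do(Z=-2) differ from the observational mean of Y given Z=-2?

-5.5

Every unit gets Z=-2 under the intervention. Y values become -5, -1, -15, -13; E[Y|do(Z=-2)] = -8.5.
E[Y|Z=-2] averages over only the 2 units with Z=-2 (W = 1, -1): Y = -5, -1, mean -3.
Difference = -8.5 − (-3) = -5.5.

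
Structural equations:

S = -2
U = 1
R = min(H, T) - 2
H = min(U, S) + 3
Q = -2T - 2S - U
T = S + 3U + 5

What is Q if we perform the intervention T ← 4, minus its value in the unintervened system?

The intervention breaks the incoming arrows to T: T = S + 3U + 5 no longer applies, and T = 4.
Q = -2T - 2S - U  [with T=4, S=-2, U=1]  = -5
Without intervention: T = S + 3U + 5  [with S=-2, U=1]  = 6; Q = -2T - 2S - U  [with T=6, S=-2, U=1]  = -9.
Change = -5 − (-9) = 4.

4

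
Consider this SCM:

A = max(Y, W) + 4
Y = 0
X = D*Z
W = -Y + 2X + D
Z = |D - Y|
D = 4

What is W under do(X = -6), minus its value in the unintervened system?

-44

Intervening sets X = -6 and removes its equation (X = D*Z).
W = -Y + 2X + D  [with Y=0, X=-6, D=4]  = -8
Without intervention: Z = |D - Y|  [with D=4, Y=0]  = 4; X = D*Z  [with D=4, Z=4]  = 16; W = -Y + 2X + D  [with Y=0, X=16, D=4]  = 36.
Change = -8 − 36 = -44.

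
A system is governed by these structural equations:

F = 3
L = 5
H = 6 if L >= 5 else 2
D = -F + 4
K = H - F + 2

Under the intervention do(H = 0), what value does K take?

do(H=0) replaces the equation H = 6 if L >= 5 else 2 with the constant H = 0.
K = H - F + 2  [with H=0, F=3]  = -1

-1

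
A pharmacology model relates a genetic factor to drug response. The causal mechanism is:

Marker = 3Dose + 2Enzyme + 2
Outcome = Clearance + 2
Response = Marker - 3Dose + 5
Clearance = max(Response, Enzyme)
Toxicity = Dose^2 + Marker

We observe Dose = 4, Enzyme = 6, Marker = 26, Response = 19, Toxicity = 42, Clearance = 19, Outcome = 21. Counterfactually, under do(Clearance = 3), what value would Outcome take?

5

Intervening sets Clearance = 3 and removes its equation (Clearance = max(Response, Enzyme)).
Outcome = Clearance + 2  [with Clearance=3]  = 5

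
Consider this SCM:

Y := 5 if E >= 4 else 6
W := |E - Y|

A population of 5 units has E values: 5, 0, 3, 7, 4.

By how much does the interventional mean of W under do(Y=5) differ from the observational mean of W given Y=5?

1

do(Y=5) breaks Y's dependence on E. With Y=5 fixed, W across the units is 0, 5, 2, 2, 1, mean 2.
E[W|Y=5] averages over only the 3 units with Y=5 (E = 5, 7, 4): W = 0, 2, 1, mean 1.
Difference = 2 − 1 = 1.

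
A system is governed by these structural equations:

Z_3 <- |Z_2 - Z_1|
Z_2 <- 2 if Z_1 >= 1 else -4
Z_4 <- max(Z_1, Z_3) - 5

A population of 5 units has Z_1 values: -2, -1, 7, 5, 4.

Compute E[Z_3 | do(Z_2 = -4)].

6.6

do(Z_2=-4) breaks Z_2's dependence on Z_1. With Z_2=-4 fixed, Z_3 across the units is 2, 3, 11, 9, 8, mean 6.6.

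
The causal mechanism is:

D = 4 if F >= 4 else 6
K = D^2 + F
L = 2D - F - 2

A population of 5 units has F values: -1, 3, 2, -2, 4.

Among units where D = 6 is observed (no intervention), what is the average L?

E[L|D=6] averages over only the 4 units with D=6 (F = -1, 3, 2, -2): L = 11, 7, 8, 12, mean 9.5.

9.5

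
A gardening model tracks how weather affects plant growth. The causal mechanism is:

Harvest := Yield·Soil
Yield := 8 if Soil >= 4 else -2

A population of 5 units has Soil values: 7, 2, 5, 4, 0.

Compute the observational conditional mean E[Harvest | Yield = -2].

-2

Observing Yield=-2 restricts to units where Yield's equation naturally yields -2: Soil ∈ {2, 0}. In that subpopulation Harvest = -4, 0, mean -2.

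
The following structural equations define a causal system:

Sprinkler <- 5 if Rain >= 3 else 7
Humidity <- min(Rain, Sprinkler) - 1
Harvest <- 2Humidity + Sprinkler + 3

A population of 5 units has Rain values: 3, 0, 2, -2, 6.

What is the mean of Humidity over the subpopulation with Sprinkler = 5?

E[Humidity|Sprinkler=5] averages over only the 2 units with Sprinkler=5 (Rain = 3, 6): Humidity = 2, 4, mean 3.

3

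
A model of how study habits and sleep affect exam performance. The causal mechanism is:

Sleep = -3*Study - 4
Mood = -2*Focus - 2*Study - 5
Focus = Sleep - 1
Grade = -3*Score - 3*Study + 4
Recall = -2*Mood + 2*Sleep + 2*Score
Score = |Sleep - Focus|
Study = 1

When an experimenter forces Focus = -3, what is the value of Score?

The intervention breaks the incoming arrows to Focus: Focus = Sleep - 1 no longer applies, and Focus = -3.
Sleep = -3*Study - 4  [with Study=1]  = -7
Score = |Sleep - Focus|  [with Sleep=-7, Focus=-3]  = 4

4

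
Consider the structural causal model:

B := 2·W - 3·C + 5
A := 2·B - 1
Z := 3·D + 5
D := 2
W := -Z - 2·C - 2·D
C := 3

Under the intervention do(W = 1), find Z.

Under do(W=1), the mechanism W := -Z - 2·C - 2·D is discarded; W is fixed at 1.
Since Z is not a descendant of the intervened variable, it is unaffected.
Z = 3·D + 5  [with D=2]  = 11

11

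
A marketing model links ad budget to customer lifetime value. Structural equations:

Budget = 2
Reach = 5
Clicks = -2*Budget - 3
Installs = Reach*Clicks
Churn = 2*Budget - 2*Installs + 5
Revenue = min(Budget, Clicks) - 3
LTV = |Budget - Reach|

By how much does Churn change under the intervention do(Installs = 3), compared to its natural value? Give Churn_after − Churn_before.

-76

Intervening sets Installs = 3 and removes its equation (Installs = Reach*Clicks).
Churn = 2*Budget - 2*Installs + 5  [with Budget=2, Installs=3]  = 3
Without intervention: Clicks = -2*Budget - 3  [with Budget=2]  = -7; Installs = Reach*Clicks  [with Reach=5, Clicks=-7]  = -35; Churn = 2*Budget - 2*Installs + 5  [with Budget=2, Installs=-35]  = 79.
Change = 3 − 79 = -76.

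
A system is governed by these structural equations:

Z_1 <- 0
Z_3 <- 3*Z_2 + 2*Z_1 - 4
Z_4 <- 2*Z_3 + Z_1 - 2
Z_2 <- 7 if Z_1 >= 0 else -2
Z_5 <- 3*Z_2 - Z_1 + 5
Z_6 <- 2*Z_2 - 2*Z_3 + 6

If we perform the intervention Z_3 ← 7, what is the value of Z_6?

6

The intervention breaks the incoming arrows to Z_3: Z_3 <- 3*Z_2 + 2*Z_1 - 4 no longer applies, and Z_3 = 7.
Z_2 = 7 if Z_1 >= 0 else -2  [with Z_1=0]  = 7
Z_6 = 2*Z_2 - 2*Z_3 + 6  [with Z_2=7, Z_3=7]  = 6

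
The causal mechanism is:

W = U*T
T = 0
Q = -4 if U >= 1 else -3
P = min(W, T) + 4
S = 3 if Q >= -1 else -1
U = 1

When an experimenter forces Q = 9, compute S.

Under do(Q=9), the mechanism Q = -4 if U >= 1 else -3 is discarded; Q is fixed at 9.
S = 3 if Q >= -1 else -1  [with Q=9]  = 3

3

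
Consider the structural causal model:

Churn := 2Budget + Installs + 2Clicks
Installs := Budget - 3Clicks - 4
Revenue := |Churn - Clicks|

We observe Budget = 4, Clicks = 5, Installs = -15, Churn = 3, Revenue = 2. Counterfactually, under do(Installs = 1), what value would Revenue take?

14

do(Installs=1) replaces the equation Installs := Budget - 3Clicks - 4 with the constant Installs = 1.
Churn = 2Budget + Installs + 2Clicks  [with Budget=4, Installs=1, Clicks=5]  = 19
Revenue = |Churn - Clicks|  [with Churn=19, Clicks=5]  = 14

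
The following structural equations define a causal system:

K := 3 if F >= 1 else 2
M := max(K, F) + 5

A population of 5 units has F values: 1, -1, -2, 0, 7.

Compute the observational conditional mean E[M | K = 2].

Conditioning on K=2 selects the 3 unit(s) with F ∈ {-1, -2, 0}. Their M values: 7, 7, 7. Mean = 7.

7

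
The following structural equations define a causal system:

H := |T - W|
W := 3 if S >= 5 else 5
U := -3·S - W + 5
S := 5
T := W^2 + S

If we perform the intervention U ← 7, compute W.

The intervention breaks the incoming arrows to U: U := -3·S - W + 5 no longer applies, and U = 7.
Since W is not a descendant of the intervened variable, it is unaffected.
W = 3 if S >= 5 else 5  [with S=5]  = 3

3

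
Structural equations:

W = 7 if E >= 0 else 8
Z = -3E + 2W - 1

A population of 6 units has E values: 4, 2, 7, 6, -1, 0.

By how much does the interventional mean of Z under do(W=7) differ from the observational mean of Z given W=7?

The intervention sets W=7 in all 6 units regardless of E. Recomputing Z per unit gives 1, 7, -8, -5, 16, 13; average 4.
E[Z|W=7] averages over only the 5 units with W=7 (E = 4, 2, 7, 6, 0): Z = 1, 7, -8, -5, 13, mean 1.6.
Difference = 4 − 1.6 = 2.4.

2.4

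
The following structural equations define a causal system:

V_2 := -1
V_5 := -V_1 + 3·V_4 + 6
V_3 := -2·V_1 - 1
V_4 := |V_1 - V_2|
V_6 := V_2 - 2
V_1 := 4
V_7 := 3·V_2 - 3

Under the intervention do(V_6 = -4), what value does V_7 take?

-6

Intervening sets V_6 = -4 and removes its equation (V_6 := V_2 - 2).
No directed path runs from V_6 to V_7, so V_7 keeps its natural value.
V_7 = 3·V_2 - 3  [with V_2=-1]  = -6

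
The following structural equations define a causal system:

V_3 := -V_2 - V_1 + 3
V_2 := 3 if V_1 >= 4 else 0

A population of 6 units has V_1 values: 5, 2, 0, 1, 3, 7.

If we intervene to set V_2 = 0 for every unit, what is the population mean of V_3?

0

The intervention sets V_2=0 in all 6 units regardless of V_1. Recomputing V_3 per unit gives -2, 1, 3, 2, 0, -4; average 0.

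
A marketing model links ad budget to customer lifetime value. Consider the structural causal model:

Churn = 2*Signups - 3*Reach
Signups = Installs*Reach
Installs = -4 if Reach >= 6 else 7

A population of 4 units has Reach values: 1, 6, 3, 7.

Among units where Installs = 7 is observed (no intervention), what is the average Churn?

Observing Installs=7 restricts to units where Installs's equation naturally yields 7: Reach ∈ {1, 3}. In that subpopulation Churn = 11, 33, mean 22.

22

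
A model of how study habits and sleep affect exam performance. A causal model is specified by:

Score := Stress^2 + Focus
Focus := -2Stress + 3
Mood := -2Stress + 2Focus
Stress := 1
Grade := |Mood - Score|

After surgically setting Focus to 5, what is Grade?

do(Focus=5) replaces the equation Focus := -2Stress + 3 with the constant Focus = 5.
Score = Stress^2 + Focus  [with Stress=1, Focus=5]  = 6
Mood = -2Stress + 2Focus  [with Stress=1, Focus=5]  = 8
Grade = |Mood - Score|  [with Mood=8, Score=6]  = 2

2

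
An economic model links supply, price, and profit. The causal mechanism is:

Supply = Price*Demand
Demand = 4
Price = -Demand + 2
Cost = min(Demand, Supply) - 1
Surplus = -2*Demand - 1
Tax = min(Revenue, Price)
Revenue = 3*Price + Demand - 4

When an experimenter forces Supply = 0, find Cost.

The intervention breaks the incoming arrows to Supply: Supply = Price*Demand no longer applies, and Supply = 0.
Cost = min(Demand, Supply) - 1  [with Demand=4, Supply=0]  = -1

-1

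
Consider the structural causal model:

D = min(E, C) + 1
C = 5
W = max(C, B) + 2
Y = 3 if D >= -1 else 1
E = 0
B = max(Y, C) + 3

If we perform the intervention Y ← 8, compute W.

Under do(Y=8), the mechanism Y = 3 if D >= -1 else 1 is discarded; Y is fixed at 8.
B = max(Y, C) + 3  [with Y=8, C=5]  = 11
W = max(C, B) + 2  [with C=5, B=11]  = 13

13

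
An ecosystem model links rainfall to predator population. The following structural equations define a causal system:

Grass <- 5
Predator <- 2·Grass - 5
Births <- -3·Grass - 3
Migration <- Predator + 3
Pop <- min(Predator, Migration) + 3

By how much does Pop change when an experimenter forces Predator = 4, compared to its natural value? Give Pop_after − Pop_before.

-1

do(Predator=4) replaces the equation Predator <- 2·Grass - 5 with the constant Predator = 4.
Migration = Predator + 3  [with Predator=4]  = 7
Pop = min(Predator, Migration) + 3  [with Predator=4, Migration=7]  = 7
Without intervention: Predator = 2·Grass - 5  [with Grass=5]  = 5; Migration = Predator + 3  [with Predator=5]  = 8; Pop = min(Predator, Migration) + 3  [with Predator=5, Migration=8]  = 8.
Change = 7 − 8 = -1.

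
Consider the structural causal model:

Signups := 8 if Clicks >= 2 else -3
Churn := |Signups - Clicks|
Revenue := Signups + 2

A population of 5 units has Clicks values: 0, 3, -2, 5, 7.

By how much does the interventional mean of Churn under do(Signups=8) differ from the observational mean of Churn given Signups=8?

2.4

Under do(Signups=8), Signups's equation is replaced by Signups=8 for every unit. Per-unit Churn: 8, 5, 10, 3, 1. Mean = 5.4.
E[Churn|Signups=8] averages over only the 3 units with Signups=8 (Clicks = 3, 5, 7): Churn = 5, 3, 1, mean 3.
Difference = 5.4 − 3 = 2.4.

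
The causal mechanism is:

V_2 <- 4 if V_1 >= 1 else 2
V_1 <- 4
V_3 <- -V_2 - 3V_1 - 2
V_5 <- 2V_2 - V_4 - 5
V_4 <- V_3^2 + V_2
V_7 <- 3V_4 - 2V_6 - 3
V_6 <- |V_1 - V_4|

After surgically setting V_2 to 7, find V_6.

Under do(V_2=7), the mechanism V_2 <- 4 if V_1 >= 1 else 2 is discarded; V_2 is fixed at 7.
V_3 = -V_2 - 3V_1 - 2  [with V_2=7, V_1=4]  = -21
V_4 = V_3^2 + V_2  [with V_3=-21, V_2=7]  = 448
V_6 = |V_1 - V_4|  [with V_1=4, V_4=448]  = 444

444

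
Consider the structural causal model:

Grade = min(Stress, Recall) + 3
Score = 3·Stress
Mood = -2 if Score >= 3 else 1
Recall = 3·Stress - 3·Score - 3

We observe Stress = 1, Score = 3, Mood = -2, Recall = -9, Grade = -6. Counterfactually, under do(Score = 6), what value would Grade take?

do(Score=6) replaces the equation Score = 3·Stress with the constant Score = 6.
Recall = 3·Stress - 3·Score - 3  [with Stress=1, Score=6]  = -18
Grade = min(Stress, Recall) + 3  [with Stress=1, Recall=-18]  = -15

-15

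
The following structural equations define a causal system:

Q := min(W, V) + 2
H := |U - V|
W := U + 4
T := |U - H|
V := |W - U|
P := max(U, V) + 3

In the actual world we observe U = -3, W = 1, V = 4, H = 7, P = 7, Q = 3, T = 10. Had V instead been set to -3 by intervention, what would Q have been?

-1

The intervention breaks the incoming arrows to V: V := |W - U| no longer applies, and V = -3.
W = U + 4  [with U=-3]  = 1
Q = min(W, V) + 2  [with W=1, V=-3]  = -1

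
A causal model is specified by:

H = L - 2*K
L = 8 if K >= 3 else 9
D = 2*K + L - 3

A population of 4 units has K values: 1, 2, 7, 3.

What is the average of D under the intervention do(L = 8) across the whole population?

The intervention sets L=8 in all 4 units regardless of K. Recomputing D per unit gives 7, 9, 19, 11; average 11.5.

11.5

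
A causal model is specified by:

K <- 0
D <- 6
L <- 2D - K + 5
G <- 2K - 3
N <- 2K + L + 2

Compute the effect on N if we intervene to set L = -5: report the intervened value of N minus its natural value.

do(L=-5) replaces the equation L <- 2D - K + 5 with the constant L = -5.
N = 2K + L + 2  [with K=0, L=-5]  = -3
Without intervention: L = 2D - K + 5  [with D=6, K=0]  = 17; N = 2K + L + 2  [with K=0, L=17]  = 19.
Change = -3 − 19 = -22.

-22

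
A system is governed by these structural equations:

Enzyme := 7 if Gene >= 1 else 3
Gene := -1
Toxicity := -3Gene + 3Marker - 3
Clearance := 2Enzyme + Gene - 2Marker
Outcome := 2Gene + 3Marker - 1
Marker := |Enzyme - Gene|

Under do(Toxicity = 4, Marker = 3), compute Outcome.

The joint intervention fixes Toxicity = 4, Marker = 3, removing each variable's own equation.
Outcome = 2Gene + 3Marker - 1  [with Gene=-1, Marker=3]  = 6

6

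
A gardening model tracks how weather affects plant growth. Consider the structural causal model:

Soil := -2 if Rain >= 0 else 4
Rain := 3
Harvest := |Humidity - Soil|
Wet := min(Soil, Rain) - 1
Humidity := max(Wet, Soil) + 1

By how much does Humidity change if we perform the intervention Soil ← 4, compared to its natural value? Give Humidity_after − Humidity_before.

Under do(Soil=4), the mechanism Soil := -2 if Rain >= 0 else 4 is discarded; Soil is fixed at 4.
Wet = min(Soil, Rain) - 1  [with Soil=4, Rain=3]  = 2
Humidity = max(Wet, Soil) + 1  [with Wet=2, Soil=4]  = 5
Without intervention: Soil = -2 if Rain >= 0 else 4  [with Rain=3]  = -2; Wet = min(Soil, Rain) - 1  [with Soil=-2, Rain=3]  = -3; Humidity = max(Wet, Soil) + 1  [with Wet=-3, Soil=-2]  = -1.
Change = 5 − (-1) = 6.

6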